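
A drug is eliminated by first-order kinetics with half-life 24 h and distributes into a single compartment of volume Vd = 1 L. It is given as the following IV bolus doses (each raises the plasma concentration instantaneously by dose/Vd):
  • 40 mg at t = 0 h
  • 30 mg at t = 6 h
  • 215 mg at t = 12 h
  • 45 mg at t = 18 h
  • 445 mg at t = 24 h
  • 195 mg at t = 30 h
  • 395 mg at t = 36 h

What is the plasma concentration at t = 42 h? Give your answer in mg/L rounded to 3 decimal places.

k = ln 2 / 24 = 0.02888 per h
Dose 1 (40 mg at t=0 h): 40·exp(−0.02888·42) = 11.892 mg/L
Dose 2 (30 mg at t=6 h): 30·exp(−0.02888·36) = 10.607 mg/L
Dose 3 (215 mg at t=12 h): 215·exp(−0.02888·30) = 90.396 mg/L
Dose 4 (45 mg at t=18 h): 45·exp(−0.02888·24) = 22.500 mg/L
Dose 5 (445 mg at t=24 h): 445·exp(−0.02888·18) = 264.599 mg/L
Dose 6 (195 mg at t=30 h): 195·exp(−0.02888·12) = 137.886 mg/L
Dose 7 (395 mg at t=36 h): 395·exp(−0.02888·6) = 332.154 mg/L
C(42) = 11.892 + 10.607 + 90.396 + 22.500 + 264.599 + 137.886 + 332.154 = 870.034 mg/L

870.034 mg/L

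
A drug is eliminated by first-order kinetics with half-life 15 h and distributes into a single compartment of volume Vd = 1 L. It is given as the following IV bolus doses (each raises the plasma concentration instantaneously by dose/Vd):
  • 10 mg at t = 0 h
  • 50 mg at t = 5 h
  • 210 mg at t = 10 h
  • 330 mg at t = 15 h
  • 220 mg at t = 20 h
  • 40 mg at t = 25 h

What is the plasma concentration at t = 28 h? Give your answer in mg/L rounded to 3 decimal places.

k = ln 2 / 15 = 0.04621 per h
Dose 1 (10 mg at t=0 h): 10·exp(−0.04621·28) = 2.742 mg/L
Dose 2 (50 mg at t=5 h): 50·exp(−0.04621·23) = 17.274 mg/L
Dose 3 (210 mg at t=10 h): 210·exp(−0.04621·18) = 91.408 mg/L
Dose 4 (330 mg at t=15 h): 330·exp(−0.04621·13) = 180.976 mg/L
Dose 5 (220 mg at t=20 h): 220·exp(−0.04621·8) = 152.010 mg/L
Dose 6 (40 mg at t=25 h): 40·exp(−0.04621·3) = 34.822 mg/L
C(28) = 2.742 + 17.274 + 91.408 + 180.976 + 152.010 + 34.822 = 479.232 mg/L

479.232 mg/L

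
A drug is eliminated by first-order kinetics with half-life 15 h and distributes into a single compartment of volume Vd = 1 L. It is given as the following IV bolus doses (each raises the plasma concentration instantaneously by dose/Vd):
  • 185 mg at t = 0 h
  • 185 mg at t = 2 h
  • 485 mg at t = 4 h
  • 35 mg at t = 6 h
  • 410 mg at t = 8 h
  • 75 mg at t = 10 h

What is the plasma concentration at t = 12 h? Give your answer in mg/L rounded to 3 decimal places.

k = ln 2 / 15 = 0.04621 per h
Dose 1 (185 mg at t=0 h): 185·exp(−0.04621·12) = 106.255 mg/L
Dose 2 (185 mg at t=2 h): 185·exp(−0.04621·10) = 116.543 mg/L
Dose 3 (485 mg at t=4 h): 485·exp(−0.04621·8) = 335.114 mg/L
Dose 4 (35 mg at t=6 h): 35·exp(−0.04621·6) = 26.525 mg/L
Dose 5 (410 mg at t=8 h): 410·exp(−0.04621·4) = 340.808 mg/L
Dose 6 (75 mg at t=10 h): 75·exp(−0.04621·2) = 68.379 mg/L
C(12) = 106.255 + 116.543 + 335.114 + 26.525 + 340.808 + 68.379 = 993.623 mg/L

993.623 mg/L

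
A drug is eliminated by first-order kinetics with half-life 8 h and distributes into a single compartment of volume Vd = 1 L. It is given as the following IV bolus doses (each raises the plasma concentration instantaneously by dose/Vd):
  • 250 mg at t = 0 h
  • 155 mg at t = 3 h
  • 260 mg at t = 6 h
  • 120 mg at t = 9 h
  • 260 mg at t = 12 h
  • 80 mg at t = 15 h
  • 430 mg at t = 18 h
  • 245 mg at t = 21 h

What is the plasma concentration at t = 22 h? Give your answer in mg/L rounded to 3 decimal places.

k = ln 2 / 8 = 0.08664 per h
Dose 1 (250 mg at t=0 h): 250·exp(−0.08664·22) = 37.163 mg/L
Dose 2 (155 mg at t=3 h): 155·exp(−0.08664·19) = 29.880 mg/L
Dose 3 (260 mg at t=6 h): 260·exp(−0.08664·16) = 65.000 mg/L
Dose 4 (120 mg at t=9 h): 120·exp(−0.08664·13) = 38.905 mg/L
Dose 5 (260 mg at t=12 h): 260·exp(−0.08664·10) = 109.317 mg/L
Dose 6 (80 mg at t=15 h): 80·exp(−0.08664·7) = 43.620 mg/L
Dose 7 (430 mg at t=18 h): 430·exp(−0.08664·4) = 304.056 mg/L
Dose 8 (245 mg at t=21 h): 245·exp(−0.08664·1) = 224.666 mg/L
C(22) = 37.163 + 29.880 + 65.000 + 38.905 + 109.317 + 43.620 + 304.056 + 224.666 = 852.607 mg/L

852.607 mg/L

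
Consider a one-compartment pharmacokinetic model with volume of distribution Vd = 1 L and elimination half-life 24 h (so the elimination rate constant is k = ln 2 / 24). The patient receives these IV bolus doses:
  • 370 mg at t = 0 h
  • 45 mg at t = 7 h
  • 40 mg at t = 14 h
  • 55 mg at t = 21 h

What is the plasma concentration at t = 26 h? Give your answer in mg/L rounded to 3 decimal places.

k = ln 2 / 24 = 0.02888 per h
Dose 1 (370 mg at t=0 h): 370·exp(−0.02888·26) = 174.617 mg/L
Dose 2 (45 mg at t=7 h): 45·exp(−0.02888·19) = 25.995 mg/L
Dose 3 (40 mg at t=14 h): 40·exp(−0.02888·12) = 28.284 mg/L
Dose 4 (55 mg at t=21 h): 55·exp(−0.02888·5) = 47.605 mg/L
C(26) = 174.617 + 25.995 + 28.284 + 47.605 = 276.501 mg/L

276.501 mg/L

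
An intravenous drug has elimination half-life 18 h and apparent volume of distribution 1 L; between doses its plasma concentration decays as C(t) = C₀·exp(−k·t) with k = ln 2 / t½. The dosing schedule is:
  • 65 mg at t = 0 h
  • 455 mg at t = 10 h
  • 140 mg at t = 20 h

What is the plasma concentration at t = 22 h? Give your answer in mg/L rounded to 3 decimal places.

k = ln 2 / 18 = 0.03851 per h
Dose 1 (65 mg at t=0 h): 65·exp(−0.03851·22) = 27.860 mg/L
Dose 2 (455 mg at t=10 h): 455·exp(−0.03851·12) = 286.632 mg/L
Dose 3 (140 mg at t=20 h): 140·exp(−0.03851·2) = 129.622 mg/L
C(22) = 27.860 + 286.632 + 129.622 = 444.115 mg/L

444.115 mg/L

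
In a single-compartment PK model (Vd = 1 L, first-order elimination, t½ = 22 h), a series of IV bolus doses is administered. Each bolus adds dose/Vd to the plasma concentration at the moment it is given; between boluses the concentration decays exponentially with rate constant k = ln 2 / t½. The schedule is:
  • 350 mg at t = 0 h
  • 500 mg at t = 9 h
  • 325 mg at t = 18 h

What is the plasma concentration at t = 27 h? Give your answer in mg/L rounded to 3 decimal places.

k = ln 2 / 22 = 0.03151 per h
Dose 1 (350 mg at t=0 h): 350·exp(−0.03151·27) = 149.493 mg/L
Dose 2 (500 mg at t=9 h): 500·exp(−0.03151·18) = 283.578 mg/L
Dose 3 (325 mg at t=18 h): 325·exp(−0.03151·9) = 244.757 mg/L
C(27) = 149.493 + 283.578 + 244.757 = 677.828 mg/L

677.828 mg/L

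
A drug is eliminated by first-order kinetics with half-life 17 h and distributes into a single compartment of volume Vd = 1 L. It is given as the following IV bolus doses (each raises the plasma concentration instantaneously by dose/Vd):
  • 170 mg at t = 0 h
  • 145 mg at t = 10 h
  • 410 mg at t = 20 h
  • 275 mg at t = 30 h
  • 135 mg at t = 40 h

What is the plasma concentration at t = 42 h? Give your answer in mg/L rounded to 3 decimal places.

530.215 mg/L

k = ln 2 / 17 = 0.04077 per h
Dose 1 (170 mg at t=0 h): 170·exp(−0.04077·42) = 30.671 mg/L
Dose 2 (145 mg at t=10 h): 145·exp(−0.04077·32) = 39.330 mg/L
Dose 3 (410 mg at t=20 h): 410·exp(−0.04077·22) = 167.192 mg/L
Dose 4 (275 mg at t=30 h): 275·exp(−0.04077·12) = 168.594 mg/L
Dose 5 (135 mg at t=40 h): 135·exp(−0.04077·2) = 124.428 mg/L
C(42) = 30.671 + 39.330 + 167.192 + 168.594 + 124.428 = 530.215 mg/L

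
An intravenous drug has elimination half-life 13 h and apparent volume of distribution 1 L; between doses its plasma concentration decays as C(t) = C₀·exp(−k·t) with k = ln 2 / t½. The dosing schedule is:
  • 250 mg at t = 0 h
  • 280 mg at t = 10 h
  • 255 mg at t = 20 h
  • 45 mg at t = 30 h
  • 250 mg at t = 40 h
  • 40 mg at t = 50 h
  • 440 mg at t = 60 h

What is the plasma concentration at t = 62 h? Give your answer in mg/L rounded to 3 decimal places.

555.948 mg/L

k = ln 2 / 13 = 0.05332 per h
Dose 1 (250 mg at t=0 h): 250·exp(−0.05332·62) = 9.168 mg/L
Dose 2 (280 mg at t=10 h): 280·exp(−0.05332·52) = 17.500 mg/L
Dose 3 (255 mg at t=20 h): 255·exp(−0.05332·42) = 27.163 mg/L
Dose 4 (45 mg at t=30 h): 45·exp(−0.05332·32) = 8.170 mg/L
Dose 5 (250 mg at t=40 h): 250·exp(−0.05332·22) = 77.358 mg/L
Dose 6 (40 mg at t=50 h): 40·exp(−0.05332·12) = 21.095 mg/L
Dose 7 (440 mg at t=60 h): 440·exp(−0.05332·2) = 395.494 mg/L
C(62) = 9.168 + 17.500 + 27.163 + 8.170 + 77.358 + 21.095 + 395.494 = 555.948 mg/L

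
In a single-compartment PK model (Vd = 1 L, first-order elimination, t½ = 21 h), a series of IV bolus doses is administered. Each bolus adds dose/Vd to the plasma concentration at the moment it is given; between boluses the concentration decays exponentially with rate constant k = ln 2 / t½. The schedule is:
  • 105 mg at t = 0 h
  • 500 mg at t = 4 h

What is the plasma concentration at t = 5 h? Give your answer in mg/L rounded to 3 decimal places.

572.792 mg/L

k = ln 2 / 21 = 0.03301 per h
Dose 1 (105 mg at t=0 h): 105·exp(−0.03301·5) = 89.026 mg/L
Dose 2 (500 mg at t=4 h): 500·exp(−0.03301·1) = 483.766 mg/L
C(5) = 89.026 + 483.766 = 572.792 mg/L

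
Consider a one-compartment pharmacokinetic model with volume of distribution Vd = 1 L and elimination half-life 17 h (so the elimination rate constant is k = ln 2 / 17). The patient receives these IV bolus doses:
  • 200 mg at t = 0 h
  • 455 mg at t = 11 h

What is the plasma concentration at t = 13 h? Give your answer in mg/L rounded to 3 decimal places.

537.083 mg/L

k = ln 2 / 17 = 0.04077 per h
Dose 1 (200 mg at t=0 h): 200·exp(−0.04077·13) = 117.715 mg/L
Dose 2 (455 mg at t=11 h): 455·exp(−0.04077·2) = 419.369 mg/L
C(13) = 117.715 + 419.369 = 537.083 mg/L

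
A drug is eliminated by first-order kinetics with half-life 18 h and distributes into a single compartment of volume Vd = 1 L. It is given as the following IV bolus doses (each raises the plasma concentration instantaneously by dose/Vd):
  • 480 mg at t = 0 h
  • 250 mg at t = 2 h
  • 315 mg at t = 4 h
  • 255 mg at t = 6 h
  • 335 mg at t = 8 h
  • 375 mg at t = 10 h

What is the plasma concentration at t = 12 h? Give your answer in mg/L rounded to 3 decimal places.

k = ln 2 / 18 = 0.03851 per h
Dose 1 (480 mg at t=0 h): 480·exp(−0.03851·12) = 302.381 mg/L
Dose 2 (250 mg at t=2 h): 250·exp(−0.03851·10) = 170.099 mg/L
Dose 3 (315 mg at t=4 h): 315·exp(−0.03851·8) = 231.483 mg/L
Dose 4 (255 mg at t=6 h): 255·exp(−0.03851·6) = 202.394 mg/L
Dose 5 (335 mg at t=8 h): 335·exp(−0.03851·4) = 287.177 mg/L
Dose 6 (375 mg at t=10 h): 375·exp(−0.03851·2) = 347.203 mg/L
C(12) = 302.381 + 170.099 + 231.483 + 202.394 + 287.177 + 347.203 = 1540.736 mg/L

1540.736 mg/L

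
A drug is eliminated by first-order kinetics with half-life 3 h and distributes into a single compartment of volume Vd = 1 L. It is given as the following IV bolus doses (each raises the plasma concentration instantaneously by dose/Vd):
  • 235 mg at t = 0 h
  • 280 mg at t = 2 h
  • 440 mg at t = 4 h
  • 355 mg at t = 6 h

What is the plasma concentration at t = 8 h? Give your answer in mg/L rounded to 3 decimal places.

505.260 mg/L

k = ln 2 / 3 = 0.23105 per h
Dose 1 (235 mg at t=0 h): 235·exp(−0.23105·8) = 37.010 mg/L
Dose 2 (280 mg at t=2 h): 280·exp(−0.23105·6) = 70.000 mg/L
Dose 3 (440 mg at t=4 h): 440·exp(−0.23105·4) = 174.614 mg/L
Dose 4 (355 mg at t=6 h): 355·exp(−0.23105·2) = 223.636 mg/L
C(8) = 37.010 + 70.000 + 174.614 + 223.636 = 505.260 mg/L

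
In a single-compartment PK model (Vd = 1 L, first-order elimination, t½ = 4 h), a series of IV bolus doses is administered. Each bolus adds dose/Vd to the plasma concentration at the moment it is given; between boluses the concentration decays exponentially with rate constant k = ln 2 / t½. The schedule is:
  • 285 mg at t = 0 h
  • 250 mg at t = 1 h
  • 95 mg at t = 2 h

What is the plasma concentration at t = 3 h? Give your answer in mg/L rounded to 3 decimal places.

k = ln 2 / 4 = 0.17329 per h
Dose 1 (285 mg at t=0 h): 285·exp(−0.17329·3) = 169.462 mg/L
Dose 2 (250 mg at t=1 h): 250·exp(−0.17329·2) = 176.777 mg/L
Dose 3 (95 mg at t=2 h): 95·exp(−0.17329·1) = 79.885 mg/L
C(3) = 169.462 + 176.777 + 79.885 = 426.124 mg/L

426.124 mg/L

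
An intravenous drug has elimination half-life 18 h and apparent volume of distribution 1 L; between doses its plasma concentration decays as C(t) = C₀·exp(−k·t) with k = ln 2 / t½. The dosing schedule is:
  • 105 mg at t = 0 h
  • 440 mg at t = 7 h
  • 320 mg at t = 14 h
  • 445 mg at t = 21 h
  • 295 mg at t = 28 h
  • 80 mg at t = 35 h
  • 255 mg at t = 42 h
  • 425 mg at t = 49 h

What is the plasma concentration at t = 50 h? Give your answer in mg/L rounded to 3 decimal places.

k = ln 2 / 18 = 0.03851 per h
Dose 1 (105 mg at t=0 h): 105·exp(−0.03851·50) = 15.311 mg/L
Dose 2 (440 mg at t=7 h): 440·exp(−0.03851·43) = 84.009 mg/L
Dose 3 (320 mg at t=14 h): 320·exp(−0.03851·36) = 80.000 mg/L
Dose 4 (445 mg at t=21 h): 445·exp(−0.03851·29) = 145.669 mg/L
Dose 5 (295 mg at t=28 h): 295·exp(−0.03851·22) = 126.443 mg/L
Dose 6 (80 mg at t=35 h): 80·exp(−0.03851·15) = 44.898 mg/L
Dose 7 (255 mg at t=42 h): 255·exp(−0.03851·8) = 187.391 mg/L
Dose 8 (425 mg at t=49 h): 425·exp(−0.03851·1) = 408.945 mg/L
C(50) = 15.311 + 84.009 + 80.000 + 145.669 + 126.443 + 44.898 + 187.391 + 408.945 = 1092.667 mg/L

1092.667 mg/L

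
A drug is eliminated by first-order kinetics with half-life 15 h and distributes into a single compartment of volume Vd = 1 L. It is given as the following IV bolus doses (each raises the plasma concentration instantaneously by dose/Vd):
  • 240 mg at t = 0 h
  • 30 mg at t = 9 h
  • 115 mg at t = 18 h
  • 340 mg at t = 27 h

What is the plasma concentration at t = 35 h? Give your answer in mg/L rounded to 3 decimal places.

343.994 mg/L

k = ln 2 / 15 = 0.04621 per h
Dose 1 (240 mg at t=0 h): 240·exp(−0.04621·35) = 47.622 mg/L
Dose 2 (30 mg at t=9 h): 30·exp(−0.04621·26) = 9.023 mg/L
Dose 3 (115 mg at t=18 h): 115·exp(−0.04621·17) = 52.424 mg/L
Dose 4 (340 mg at t=27 h): 340·exp(−0.04621·8) = 234.925 mg/L
C(35) = 47.622 + 9.023 + 52.424 + 234.925 = 343.994 mg/L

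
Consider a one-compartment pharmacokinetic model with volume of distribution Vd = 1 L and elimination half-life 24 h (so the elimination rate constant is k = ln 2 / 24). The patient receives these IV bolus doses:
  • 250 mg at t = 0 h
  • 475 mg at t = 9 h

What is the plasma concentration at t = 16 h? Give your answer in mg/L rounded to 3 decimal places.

545.545 mg/L

k = ln 2 / 24 = 0.02888 per h
Dose 1 (250 mg at t=0 h): 250·exp(−0.02888·16) = 157.490 mg/L
Dose 2 (475 mg at t=9 h): 475·exp(−0.02888·7) = 388.055 mg/L
C(16) = 157.490 + 388.055 = 545.545 mg/L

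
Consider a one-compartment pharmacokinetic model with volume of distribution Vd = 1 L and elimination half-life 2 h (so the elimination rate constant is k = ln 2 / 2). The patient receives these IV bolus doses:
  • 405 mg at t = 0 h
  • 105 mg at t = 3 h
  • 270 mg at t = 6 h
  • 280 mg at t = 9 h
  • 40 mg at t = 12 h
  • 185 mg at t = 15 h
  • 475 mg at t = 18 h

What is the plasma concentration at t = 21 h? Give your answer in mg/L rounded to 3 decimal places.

k = ln 2 / 2 = 0.34657 per h
Dose 1 (405 mg at t=0 h): 405·exp(−0.34657·21) = 0.280 mg/L
Dose 2 (105 mg at t=3 h): 105·exp(−0.34657·18) = 0.205 mg/L
Dose 3 (270 mg at t=6 h): 270·exp(−0.34657·15) = 1.492 mg/L
Dose 4 (280 mg at t=9 h): 280·exp(−0.34657·12) = 4.375 mg/L
Dose 5 (40 mg at t=12 h): 40·exp(−0.34657·9) = 1.768 mg/L
Dose 6 (185 mg at t=15 h): 185·exp(−0.34657·6) = 23.125 mg/L
Dose 7 (475 mg at t=18 h): 475·exp(−0.34657·3) = 167.938 mg/L
C(21) = 0.280 + 0.205 + 1.492 + 4.375 + 1.768 + 23.125 + 167.938 = 199.182 mg/L

199.182 mg/L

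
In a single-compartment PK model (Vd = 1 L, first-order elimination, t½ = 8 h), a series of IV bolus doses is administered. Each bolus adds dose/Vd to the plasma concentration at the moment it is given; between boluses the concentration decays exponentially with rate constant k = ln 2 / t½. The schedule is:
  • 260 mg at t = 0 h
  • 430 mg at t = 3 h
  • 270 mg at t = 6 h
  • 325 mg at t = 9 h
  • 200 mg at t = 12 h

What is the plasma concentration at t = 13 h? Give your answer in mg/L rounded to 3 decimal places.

825.516 mg/L

k = ln 2 / 8 = 0.08664 per h
Dose 1 (260 mg at t=0 h): 260·exp(−0.08664·13) = 84.295 mg/L
Dose 2 (430 mg at t=3 h): 430·exp(−0.08664·10) = 180.793 mg/L
Dose 3 (270 mg at t=6 h): 270·exp(−0.08664·7) = 147.219 mg/L
Dose 4 (325 mg at t=9 h): 325·exp(−0.08664·4) = 229.810 mg/L
Dose 5 (200 mg at t=12 h): 200·exp(−0.08664·1) = 183.401 mg/L
C(13) = 84.295 + 180.793 + 147.219 + 229.810 + 183.401 = 825.516 mg/L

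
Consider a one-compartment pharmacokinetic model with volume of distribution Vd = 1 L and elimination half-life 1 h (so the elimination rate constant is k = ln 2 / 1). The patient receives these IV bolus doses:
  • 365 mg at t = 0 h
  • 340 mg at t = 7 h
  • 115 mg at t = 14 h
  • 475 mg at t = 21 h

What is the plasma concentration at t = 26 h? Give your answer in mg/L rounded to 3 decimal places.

k = ln 2 / 1 = 0.69315 per h
Dose 1 (365 mg at t=0 h): 365·exp(−0.69315·26) = 0.000 mg/L
Dose 2 (340 mg at t=7 h): 340·exp(−0.69315·19) = 0.001 mg/L
Dose 3 (115 mg at t=14 h): 115·exp(−0.69315·12) = 0.028 mg/L
Dose 4 (475 mg at t=21 h): 475·exp(−0.69315·5) = 14.844 mg/L
C(26) = 0.000 + 0.001 + 0.028 + 14.844 = 14.872 mg/L

14.872 mg/L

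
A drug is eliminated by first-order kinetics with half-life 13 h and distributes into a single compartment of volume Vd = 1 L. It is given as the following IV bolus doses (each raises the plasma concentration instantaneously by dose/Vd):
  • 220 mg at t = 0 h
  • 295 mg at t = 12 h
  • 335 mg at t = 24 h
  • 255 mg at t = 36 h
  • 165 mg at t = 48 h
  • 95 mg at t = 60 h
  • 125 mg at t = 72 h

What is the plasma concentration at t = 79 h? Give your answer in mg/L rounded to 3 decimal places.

k = ln 2 / 13 = 0.05332 per h
Dose 1 (220 mg at t=0 h): 220·exp(−0.05332·79) = 3.259 mg/L
Dose 2 (295 mg at t=12 h): 295·exp(−0.05332·67) = 8.286 mg/L
Dose 3 (335 mg at t=24 h): 335·exp(−0.05332·55) = 17.843 mg/L
Dose 4 (255 mg at t=36 h): 255·exp(−0.05332·43) = 25.753 mg/L
Dose 5 (165 mg at t=48 h): 165·exp(−0.05332·31) = 31.597 mg/L
Dose 6 (95 mg at t=60 h): 95·exp(−0.05332·19) = 34.495 mg/L
Dose 7 (125 mg at t=72 h): 125·exp(−0.05332·7) = 86.063 mg/L
C(79) = 3.259 + 8.286 + 17.843 + 25.753 + 31.597 + 34.495 + 86.063 = 207.296 mg/L

207.296 mg/L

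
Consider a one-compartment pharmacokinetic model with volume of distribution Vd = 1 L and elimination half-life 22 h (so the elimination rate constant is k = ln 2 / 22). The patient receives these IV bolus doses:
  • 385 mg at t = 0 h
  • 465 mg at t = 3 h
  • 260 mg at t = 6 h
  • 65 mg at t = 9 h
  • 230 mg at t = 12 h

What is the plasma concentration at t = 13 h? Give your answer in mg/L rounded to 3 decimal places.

1083.651 mg/L

k = ln 2 / 22 = 0.03151 per h
Dose 1 (385 mg at t=0 h): 385·exp(−0.03151·13) = 255.611 mg/L
Dose 2 (465 mg at t=3 h): 465·exp(−0.03151·10) = 339.329 mg/L
Dose 3 (260 mg at t=6 h): 260·exp(−0.03151·7) = 208.541 mg/L
Dose 4 (65 mg at t=9 h): 65·exp(−0.03151·4) = 57.303 mg/L
Dose 5 (230 mg at t=12 h): 230·exp(−0.03151·1) = 222.866 mg/L
C(13) = 255.611 + 339.329 + 208.541 + 57.303 + 222.866 = 1083.651 mg/L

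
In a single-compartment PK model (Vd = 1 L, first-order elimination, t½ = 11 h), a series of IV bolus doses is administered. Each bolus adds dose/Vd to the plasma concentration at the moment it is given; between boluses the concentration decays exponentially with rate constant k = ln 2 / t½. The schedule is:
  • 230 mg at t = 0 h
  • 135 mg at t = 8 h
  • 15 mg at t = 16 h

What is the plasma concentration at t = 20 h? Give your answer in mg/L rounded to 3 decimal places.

k = ln 2 / 11 = 0.06301 per h
Dose 1 (230 mg at t=0 h): 230·exp(−0.06301·20) = 65.223 mg/L
Dose 2 (135 mg at t=8 h): 135·exp(−0.06301·12) = 63.378 mg/L
Dose 3 (15 mg at t=16 h): 15·exp(−0.06301·4) = 11.658 mg/L
C(20) = 65.223 + 63.378 + 11.658 = 140.259 mg/L

140.259 mg/L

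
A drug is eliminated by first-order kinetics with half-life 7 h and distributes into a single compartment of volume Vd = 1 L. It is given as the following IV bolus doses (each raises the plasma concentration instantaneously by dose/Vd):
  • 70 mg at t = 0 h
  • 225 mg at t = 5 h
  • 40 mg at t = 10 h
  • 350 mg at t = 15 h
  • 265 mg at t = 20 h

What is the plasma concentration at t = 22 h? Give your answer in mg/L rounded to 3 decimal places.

k = ln 2 / 7 = 0.09902 per h
Dose 1 (70 mg at t=0 h): 70·exp(−0.09902·22) = 7.925 mg/L
Dose 2 (225 mg at t=5 h): 225·exp(−0.09902·17) = 41.794 mg/L
Dose 3 (40 mg at t=10 h): 40·exp(−0.09902·12) = 12.190 mg/L
Dose 4 (350 mg at t=15 h): 350·exp(−0.09902·7) = 175.000 mg/L
Dose 5 (265 mg at t=20 h): 265·exp(−0.09902·2) = 217.389 mg/L
C(22) = 7.925 + 41.794 + 12.190 + 175.000 + 217.389 = 454.298 mg/L

454.298 mg/L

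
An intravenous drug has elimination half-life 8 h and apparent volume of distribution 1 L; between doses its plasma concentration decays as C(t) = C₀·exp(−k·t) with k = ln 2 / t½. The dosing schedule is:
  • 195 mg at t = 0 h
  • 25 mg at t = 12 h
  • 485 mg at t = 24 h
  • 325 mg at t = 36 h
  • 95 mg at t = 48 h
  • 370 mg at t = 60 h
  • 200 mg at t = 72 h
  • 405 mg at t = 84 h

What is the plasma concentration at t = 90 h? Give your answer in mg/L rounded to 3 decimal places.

317.578 mg/L

k = ln 2 / 8 = 0.08664 per h
Dose 1 (195 mg at t=0 h): 195·exp(−0.08664·90) = 0.080 mg/L
Dose 2 (25 mg at t=12 h): 25·exp(−0.08664·78) = 0.029 mg/L
Dose 3 (485 mg at t=24 h): 485·exp(−0.08664·66) = 1.593 mg/L
Dose 4 (325 mg at t=36 h): 325·exp(−0.08664·54) = 3.019 mg/L
Dose 5 (95 mg at t=48 h): 95·exp(−0.08664·42) = 2.496 mg/L
Dose 6 (370 mg at t=60 h): 370·exp(−0.08664·30) = 27.500 mg/L
Dose 7 (200 mg at t=72 h): 200·exp(−0.08664·18) = 42.045 mg/L
Dose 8 (405 mg at t=84 h): 405·exp(−0.08664·6) = 240.814 mg/L
C(90) = 0.080 + 0.029 + 1.593 + 3.019 + 2.496 + 27.500 + 42.045 + 240.814 = 317.578 mg/L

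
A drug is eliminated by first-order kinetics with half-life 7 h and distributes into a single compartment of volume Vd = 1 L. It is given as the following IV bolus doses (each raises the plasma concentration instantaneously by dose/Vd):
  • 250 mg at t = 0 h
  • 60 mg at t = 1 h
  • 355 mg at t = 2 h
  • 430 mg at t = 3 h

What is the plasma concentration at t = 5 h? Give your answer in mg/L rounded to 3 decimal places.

k = ln 2 / 7 = 0.09902 per h
Dose 1 (250 mg at t=0 h): 250·exp(−0.09902·5) = 152.377 mg/L
Dose 2 (60 mg at t=1 h): 60·exp(−0.09902·4) = 40.377 mg/L
Dose 3 (355 mg at t=2 h): 355·exp(−0.09902·3) = 263.764 mg/L
Dose 4 (430 mg at t=3 h): 430·exp(−0.09902·2) = 352.744 mg/L
C(5) = 152.377 + 40.377 + 263.764 + 352.744 = 809.262 mg/L

809.262 mg/L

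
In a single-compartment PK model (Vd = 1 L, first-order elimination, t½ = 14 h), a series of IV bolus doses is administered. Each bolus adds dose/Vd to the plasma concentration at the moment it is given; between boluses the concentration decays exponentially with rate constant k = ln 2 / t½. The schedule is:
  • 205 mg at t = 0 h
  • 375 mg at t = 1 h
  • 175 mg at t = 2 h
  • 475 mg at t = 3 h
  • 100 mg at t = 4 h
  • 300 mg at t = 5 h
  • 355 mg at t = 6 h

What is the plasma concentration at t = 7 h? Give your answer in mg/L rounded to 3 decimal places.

k = ln 2 / 14 = 0.04951 per h
Dose 1 (205 mg at t=0 h): 205·exp(−0.04951·7) = 144.957 mg/L
Dose 2 (375 mg at t=1 h): 375·exp(−0.04951·6) = 278.624 mg/L
Dose 3 (175 mg at t=2 h): 175·exp(−0.04951·5) = 136.624 mg/L
Dose 4 (475 mg at t=3 h): 475·exp(−0.04951·4) = 389.659 mg/L
Dose 5 (100 mg at t=4 h): 100·exp(−0.04951·3) = 86.197 mg/L
Dose 6 (300 mg at t=5 h): 300·exp(−0.04951·2) = 271.717 mg/L
Dose 7 (355 mg at t=6 h): 355·exp(−0.04951·1) = 337.852 mg/L
C(7) = 144.957 + 278.624 + 136.624 + 389.659 + 86.197 + 271.717 + 337.852 = 1645.630 mg/L

1645.630 mg/L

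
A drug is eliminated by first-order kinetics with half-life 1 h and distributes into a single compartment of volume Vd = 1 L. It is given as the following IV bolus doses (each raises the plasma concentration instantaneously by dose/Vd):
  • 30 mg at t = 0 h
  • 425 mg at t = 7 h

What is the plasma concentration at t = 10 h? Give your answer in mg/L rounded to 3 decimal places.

k = ln 2 / 1 = 0.69315 per h
Dose 1 (30 mg at t=0 h): 30·exp(−0.69315·10) = 0.029 mg/L
Dose 2 (425 mg at t=7 h): 425·exp(−0.69315·3) = 53.125 mg/L
C(10) = 0.029 + 53.125 = 53.154 mg/L

53.154 mg/L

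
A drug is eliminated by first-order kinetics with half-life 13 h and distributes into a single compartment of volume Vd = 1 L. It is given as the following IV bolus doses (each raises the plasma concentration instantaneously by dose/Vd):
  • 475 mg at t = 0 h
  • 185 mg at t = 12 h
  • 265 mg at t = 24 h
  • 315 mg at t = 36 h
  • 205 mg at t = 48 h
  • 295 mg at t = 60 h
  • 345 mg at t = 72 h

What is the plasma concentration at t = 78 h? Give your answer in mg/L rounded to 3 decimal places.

k = ln 2 / 13 = 0.05332 per h
Dose 1 (475 mg at t=0 h): 475·exp(−0.05332·78) = 7.422 mg/L
Dose 2 (185 mg at t=12 h): 185·exp(−0.05332·66) = 5.481 mg/L
Dose 3 (265 mg at t=24 h): 265·exp(−0.05332·54) = 14.887 mg/L
Dose 4 (315 mg at t=36 h): 315·exp(−0.05332·42) = 33.555 mg/L
Dose 5 (205 mg at t=48 h): 205·exp(−0.05332·30) = 41.407 mg/L
Dose 6 (295 mg at t=60 h): 295·exp(−0.05332·18) = 112.983 mg/L
Dose 7 (345 mg at t=72 h): 345·exp(−0.05332·6) = 250.543 mg/L
C(78) = 7.422 + 5.481 + 14.887 + 33.555 + 41.407 + 112.983 + 250.543 = 466.277 mg/L

466.277 mg/L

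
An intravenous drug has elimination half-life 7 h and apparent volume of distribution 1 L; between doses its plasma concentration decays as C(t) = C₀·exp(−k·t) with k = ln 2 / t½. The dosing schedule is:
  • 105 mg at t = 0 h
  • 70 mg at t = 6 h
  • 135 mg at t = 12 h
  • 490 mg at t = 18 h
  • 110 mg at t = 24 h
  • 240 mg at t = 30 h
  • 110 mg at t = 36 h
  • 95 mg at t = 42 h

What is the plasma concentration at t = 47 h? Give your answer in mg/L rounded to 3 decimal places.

k = ln 2 / 7 = 0.09902 per h
Dose 1 (105 mg at t=0 h): 105·exp(−0.09902·47) = 1.000 mg/L
Dose 2 (70 mg at t=6 h): 70·exp(−0.09902·41) = 1.208 mg/L
Dose 3 (135 mg at t=12 h): 135·exp(−0.09902·35) = 4.219 mg/L
Dose 4 (490 mg at t=18 h): 490·exp(−0.09902·29) = 27.738 mg/L
Dose 5 (110 mg at t=24 h): 110·exp(−0.09902·23) = 11.280 mg/L
Dose 6 (240 mg at t=30 h): 240·exp(−0.09902·17) = 44.580 mg/L
Dose 7 (110 mg at t=36 h): 110·exp(−0.09902·11) = 37.012 mg/L
Dose 8 (95 mg at t=42 h): 95·exp(−0.09902·5) = 57.903 mg/L
C(47) = 1.000 + 1.208 + 4.219 + 27.738 + 11.280 + 44.580 + 37.012 + 57.903 = 184.939 mg/L

184.939 mg/L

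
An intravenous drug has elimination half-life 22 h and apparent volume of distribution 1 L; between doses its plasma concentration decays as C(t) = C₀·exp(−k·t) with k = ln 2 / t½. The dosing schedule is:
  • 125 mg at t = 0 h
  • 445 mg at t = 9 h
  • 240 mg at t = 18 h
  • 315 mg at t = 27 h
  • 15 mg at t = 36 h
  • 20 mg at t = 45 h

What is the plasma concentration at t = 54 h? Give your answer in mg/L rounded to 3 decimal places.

k = ln 2 / 22 = 0.03151 per h
Dose 1 (125 mg at t=0 h): 125·exp(−0.03151·54) = 22.804 mg/L
Dose 2 (445 mg at t=9 h): 445·exp(−0.03151·45) = 107.800 mg/L
Dose 3 (240 mg at t=18 h): 240·exp(−0.03151·36) = 77.200 mg/L
Dose 4 (315 mg at t=27 h): 315·exp(−0.03151·27) = 134.544 mg/L
Dose 5 (15 mg at t=36 h): 15·exp(−0.03151·18) = 8.507 mg/L
Dose 6 (20 mg at t=45 h): 20·exp(−0.03151·9) = 15.062 mg/L
C(54) = 22.804 + 107.800 + 77.200 + 134.544 + 8.507 + 15.062 = 365.917 mg/L

365.917 mg/L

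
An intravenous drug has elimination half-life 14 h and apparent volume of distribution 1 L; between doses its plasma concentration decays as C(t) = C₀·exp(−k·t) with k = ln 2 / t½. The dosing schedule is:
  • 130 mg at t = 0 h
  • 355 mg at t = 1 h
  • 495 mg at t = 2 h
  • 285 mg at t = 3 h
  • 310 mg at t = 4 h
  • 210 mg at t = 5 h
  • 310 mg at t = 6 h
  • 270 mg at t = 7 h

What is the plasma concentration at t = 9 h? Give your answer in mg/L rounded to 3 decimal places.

1809.974 mg/L

k = ln 2 / 14 = 0.04951 per h
Dose 1 (130 mg at t=0 h): 130·exp(−0.04951·9) = 83.258 mg/L
Dose 2 (355 mg at t=1 h): 355·exp(−0.04951·8) = 238.897 mg/L
Dose 3 (495 mg at t=2 h): 495·exp(−0.04951·7) = 350.018 mg/L
Dose 4 (285 mg at t=3 h): 285·exp(−0.04951·6) = 211.754 mg/L
Dose 5 (310 mg at t=4 h): 310·exp(−0.04951·5) = 242.020 mg/L
Dose 6 (210 mg at t=5 h): 210·exp(−0.04951·4) = 172.270 mg/L
Dose 7 (310 mg at t=6 h): 310·exp(−0.04951·3) = 267.212 mg/L
Dose 8 (270 mg at t=7 h): 270·exp(−0.04951·2) = 244.545 mg/L
C(9) = 83.258 + 238.897 + 350.018 + 211.754 + 242.020 + 172.270 + 267.212 + 244.545 = 1809.974 mg/L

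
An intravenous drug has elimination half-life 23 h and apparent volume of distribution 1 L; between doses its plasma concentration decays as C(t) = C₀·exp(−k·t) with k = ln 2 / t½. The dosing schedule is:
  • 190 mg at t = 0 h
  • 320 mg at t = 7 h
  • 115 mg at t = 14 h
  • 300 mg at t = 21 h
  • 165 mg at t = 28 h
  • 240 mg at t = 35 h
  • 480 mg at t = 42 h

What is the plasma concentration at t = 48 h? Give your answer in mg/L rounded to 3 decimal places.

965.085 mg/L

k = ln 2 / 23 = 0.03014 per h
Dose 1 (190 mg at t=0 h): 190·exp(−0.03014·48) = 44.722 mg/L
Dose 2 (320 mg at t=7 h): 320·exp(−0.03014·41) = 93.010 mg/L
Dose 3 (115 mg at t=14 h): 115·exp(−0.03014·34) = 41.276 mg/L
Dose 4 (300 mg at t=21 h): 300·exp(−0.03014·27) = 132.965 mg/L
Dose 5 (165 mg at t=28 h): 165·exp(−0.03014·20) = 90.306 mg/L
Dose 6 (240 mg at t=35 h): 240·exp(−0.03014·13) = 162.205 mg/L
Dose 7 (480 mg at t=42 h): 480·exp(−0.03014·6) = 400.601 mg/L
C(48) = 44.722 + 93.010 + 41.276 + 132.965 + 90.306 + 162.205 + 400.601 = 965.085 mg/L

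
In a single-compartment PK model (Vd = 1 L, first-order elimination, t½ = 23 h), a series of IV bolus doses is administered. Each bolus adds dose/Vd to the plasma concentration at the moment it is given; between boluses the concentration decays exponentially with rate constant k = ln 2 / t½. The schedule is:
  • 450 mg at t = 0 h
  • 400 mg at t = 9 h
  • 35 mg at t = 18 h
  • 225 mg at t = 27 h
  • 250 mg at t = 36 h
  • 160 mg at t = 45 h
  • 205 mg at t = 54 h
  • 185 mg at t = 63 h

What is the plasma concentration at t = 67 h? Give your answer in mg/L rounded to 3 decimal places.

k = ln 2 / 23 = 0.03014 per h
Dose 1 (450 mg at t=0 h): 450·exp(−0.03014·67) = 59.745 mg/L
Dose 2 (400 mg at t=9 h): 400·exp(−0.03014·58) = 69.653 mg/L
Dose 3 (35 mg at t=18 h): 35·exp(−0.03014·49) = 7.994 mg/L
Dose 4 (225 mg at t=27 h): 225·exp(−0.03014·40) = 67.399 mg/L
Dose 5 (250 mg at t=36 h): 250·exp(−0.03014·31) = 98.221 mg/L
Dose 6 (160 mg at t=45 h): 160·exp(−0.03014·22) = 82.448 mg/L
Dose 7 (205 mg at t=54 h): 205·exp(−0.03014·13) = 138.550 mg/L
Dose 8 (185 mg at t=63 h): 185·exp(−0.03014·4) = 163.990 mg/L
C(67) = 59.745 + 69.653 + 7.994 + 67.399 + 98.221 + 82.448 + 138.550 + 163.990 = 687.999 mg/L

687.999 mg/L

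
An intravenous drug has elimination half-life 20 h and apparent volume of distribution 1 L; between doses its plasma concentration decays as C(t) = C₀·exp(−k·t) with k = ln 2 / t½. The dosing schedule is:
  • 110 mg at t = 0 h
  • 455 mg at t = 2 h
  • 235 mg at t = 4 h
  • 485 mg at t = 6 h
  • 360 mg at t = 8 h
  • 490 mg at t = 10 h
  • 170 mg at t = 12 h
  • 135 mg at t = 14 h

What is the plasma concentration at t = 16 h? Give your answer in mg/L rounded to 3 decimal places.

1786.038 mg/L

k = ln 2 / 20 = 0.03466 per h
Dose 1 (110 mg at t=0 h): 110·exp(−0.03466·16) = 63.178 mg/L
Dose 2 (455 mg at t=2 h): 455·exp(−0.03466·14) = 280.085 mg/L
Dose 3 (235 mg at t=4 h): 235·exp(−0.03466·12) = 155.042 mg/L
Dose 4 (485 mg at t=6 h): 485·exp(−0.03466·10) = 342.947 mg/L
Dose 5 (360 mg at t=8 h): 360·exp(−0.03466·8) = 272.829 mg/L
Dose 6 (490 mg at t=10 h): 490·exp(−0.03466·6) = 398.004 mg/L
Dose 7 (170 mg at t=12 h): 170·exp(−0.03466·4) = 147.994 mg/L
Dose 8 (135 mg at t=14 h): 135·exp(−0.03466·2) = 125.959 mg/L
C(16) = 63.178 + 280.085 + 155.042 + 342.947 + 272.829 + 398.004 + 147.994 + 125.959 = 1786.038 mg/L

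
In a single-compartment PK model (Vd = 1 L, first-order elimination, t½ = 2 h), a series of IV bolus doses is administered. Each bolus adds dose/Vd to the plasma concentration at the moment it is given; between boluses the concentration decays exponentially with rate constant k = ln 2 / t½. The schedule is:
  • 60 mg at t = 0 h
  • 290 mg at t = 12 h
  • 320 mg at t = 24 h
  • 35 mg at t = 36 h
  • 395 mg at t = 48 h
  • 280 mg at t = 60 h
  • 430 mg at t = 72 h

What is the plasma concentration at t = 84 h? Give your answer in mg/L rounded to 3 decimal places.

6.789 mg/L

k = ln 2 / 2 = 0.34657 per h
Dose 1 (60 mg at t=0 h): 60·exp(−0.34657·84) = 0.000 mg/L
Dose 2 (290 mg at t=12 h): 290·exp(−0.34657·72) = 0.000 mg/L
Dose 3 (320 mg at t=24 h): 320·exp(−0.34657·60) = 0.000 mg/L
Dose 4 (35 mg at t=36 h): 35·exp(−0.34657·48) = 0.000 mg/L
Dose 5 (395 mg at t=48 h): 395·exp(−0.34657·36) = 0.002 mg/L
Dose 6 (280 mg at t=60 h): 280·exp(−0.34657·24) = 0.068 mg/L
Dose 7 (430 mg at t=72 h): 430·exp(−0.34657·12) = 6.719 mg/L
C(84) = 0.000 + 0.000 + 0.000 + 0.000 + 0.002 + 0.068 + 6.719 = 6.789 mg/L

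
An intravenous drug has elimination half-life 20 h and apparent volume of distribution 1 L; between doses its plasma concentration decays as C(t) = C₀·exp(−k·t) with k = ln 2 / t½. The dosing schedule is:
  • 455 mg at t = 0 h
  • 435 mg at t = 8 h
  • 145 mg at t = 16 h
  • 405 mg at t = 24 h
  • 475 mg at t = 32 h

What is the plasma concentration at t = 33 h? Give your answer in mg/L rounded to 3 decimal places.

1163.617 mg/L

k = ln 2 / 20 = 0.03466 per h
Dose 1 (455 mg at t=0 h): 455·exp(−0.03466·33) = 144.981 mg/L
Dose 2 (435 mg at t=8 h): 435·exp(−0.03466·25) = 182.895 mg/L
Dose 3 (145 mg at t=16 h): 145·exp(−0.03466·17) = 80.444 mg/L
Dose 4 (405 mg at t=24 h): 405·exp(−0.03466·9) = 296.477 mg/L
Dose 5 (475 mg at t=32 h): 475·exp(−0.03466·1) = 458.820 mg/L
C(33) = 144.981 + 182.895 + 80.444 + 296.477 + 458.820 = 1163.617 mg/L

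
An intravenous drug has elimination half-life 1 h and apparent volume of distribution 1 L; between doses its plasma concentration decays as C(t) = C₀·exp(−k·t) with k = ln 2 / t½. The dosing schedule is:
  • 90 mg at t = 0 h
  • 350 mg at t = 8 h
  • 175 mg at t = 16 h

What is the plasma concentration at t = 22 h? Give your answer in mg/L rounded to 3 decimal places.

k = ln 2 / 1 = 0.69315 per h
Dose 1 (90 mg at t=0 h): 90·exp(−0.69315·22) = 0.000 mg/L
Dose 2 (350 mg at t=8 h): 350·exp(−0.69315·14) = 0.021 mg/L
Dose 3 (175 mg at t=16 h): 175·exp(−0.69315·6) = 2.734 mg/L
C(22) = 0.000 + 0.021 + 2.734 = 2.756 mg/L

2.756 mg/L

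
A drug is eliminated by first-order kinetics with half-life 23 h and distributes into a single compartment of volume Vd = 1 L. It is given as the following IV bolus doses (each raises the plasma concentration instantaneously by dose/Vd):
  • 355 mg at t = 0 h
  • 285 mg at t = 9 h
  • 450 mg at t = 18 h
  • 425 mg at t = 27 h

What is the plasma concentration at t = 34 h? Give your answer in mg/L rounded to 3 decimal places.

k = ln 2 / 23 = 0.03014 per h
Dose 1 (355 mg at t=0 h): 355·exp(−0.03014·34) = 127.417 mg/L
Dose 2 (285 mg at t=9 h): 285·exp(−0.03014·25) = 134.165 mg/L
Dose 3 (450 mg at t=18 h): 450·exp(−0.03014·16) = 277.844 mg/L
Dose 4 (425 mg at t=27 h): 425·exp(−0.03014·7) = 344.168 mg/L
C(34) = 127.417 + 134.165 + 277.844 + 344.168 = 883.594 mg/L

883.594 mg/L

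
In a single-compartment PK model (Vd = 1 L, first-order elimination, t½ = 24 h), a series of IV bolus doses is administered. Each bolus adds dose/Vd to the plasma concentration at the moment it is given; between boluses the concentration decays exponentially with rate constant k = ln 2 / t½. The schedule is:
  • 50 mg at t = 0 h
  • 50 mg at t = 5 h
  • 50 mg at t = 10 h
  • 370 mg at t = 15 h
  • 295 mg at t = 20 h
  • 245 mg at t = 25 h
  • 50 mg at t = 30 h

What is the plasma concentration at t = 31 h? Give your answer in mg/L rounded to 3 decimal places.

773.674 mg/L

k = ln 2 / 24 = 0.02888 per h
Dose 1 (50 mg at t=0 h): 50·exp(−0.02888·31) = 20.424 mg/L
Dose 2 (50 mg at t=5 h): 50·exp(−0.02888·26) = 23.597 mg/L
Dose 3 (50 mg at t=10 h): 50·exp(−0.02888·21) = 27.263 mg/L
Dose 4 (370 mg at t=15 h): 370·exp(−0.02888·16) = 233.085 mg/L
Dose 5 (295 mg at t=20 h): 295·exp(−0.02888·11) = 214.709 mg/L
Dose 6 (245 mg at t=25 h): 245·exp(−0.02888·6) = 206.020 mg/L
Dose 7 (50 mg at t=30 h): 50·exp(−0.02888·1) = 48.577 mg/L
C(31) = 20.424 + 23.597 + 27.263 + 233.085 + 214.709 + 206.020 + 48.577 = 773.674 mg/L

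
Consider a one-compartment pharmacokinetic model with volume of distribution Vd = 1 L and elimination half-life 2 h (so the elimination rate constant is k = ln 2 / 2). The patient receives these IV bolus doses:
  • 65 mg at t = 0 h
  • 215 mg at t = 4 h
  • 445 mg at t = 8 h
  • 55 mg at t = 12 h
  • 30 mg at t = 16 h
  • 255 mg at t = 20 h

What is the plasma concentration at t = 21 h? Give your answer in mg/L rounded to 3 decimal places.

k = ln 2 / 2 = 0.34657 per h
Dose 1 (65 mg at t=0 h): 65·exp(−0.34657·21) = 0.045 mg/L
Dose 2 (215 mg at t=4 h): 215·exp(−0.34657·17) = 0.594 mg/L
Dose 3 (445 mg at t=8 h): 445·exp(−0.34657·13) = 4.917 mg/L
Dose 4 (55 mg at t=12 h): 55·exp(−0.34657·9) = 2.431 mg/L
Dose 5 (30 mg at t=16 h): 30·exp(−0.34657·5) = 5.303 mg/L
Dose 6 (255 mg at t=20 h): 255·exp(−0.34657·1) = 180.312 mg/L
C(21) = 0.045 + 0.594 + 4.917 + 2.431 + 5.303 + 180.312 = 193.602 mg/L

193.602 mg/L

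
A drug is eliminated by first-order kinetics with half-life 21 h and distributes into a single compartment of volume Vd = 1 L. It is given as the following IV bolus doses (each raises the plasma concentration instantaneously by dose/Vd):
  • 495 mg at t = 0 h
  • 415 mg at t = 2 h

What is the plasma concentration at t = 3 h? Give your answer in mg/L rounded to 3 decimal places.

k = ln 2 / 21 = 0.03301 per h
Dose 1 (495 mg at t=0 h): 495·exp(−0.03301·3) = 448.333 mg/L
Dose 2 (415 mg at t=2 h): 415·exp(−0.03301·1) = 401.526 mg/L
C(3) = 448.333 + 401.526 = 849.859 mg/L

849.859 mg/L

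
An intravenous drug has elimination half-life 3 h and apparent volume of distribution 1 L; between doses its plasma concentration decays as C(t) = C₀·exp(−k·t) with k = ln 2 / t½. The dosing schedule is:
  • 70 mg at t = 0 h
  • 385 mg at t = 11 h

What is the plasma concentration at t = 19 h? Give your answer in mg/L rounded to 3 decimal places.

k = ln 2 / 3 = 0.23105 per h
Dose 1 (70 mg at t=0 h): 70·exp(−0.23105·19) = 0.868 mg/L
Dose 2 (385 mg at t=11 h): 385·exp(−0.23105·8) = 60.634 mg/L
C(19) = 0.868 + 60.634 = 61.502 mg/L

61.502 mg/L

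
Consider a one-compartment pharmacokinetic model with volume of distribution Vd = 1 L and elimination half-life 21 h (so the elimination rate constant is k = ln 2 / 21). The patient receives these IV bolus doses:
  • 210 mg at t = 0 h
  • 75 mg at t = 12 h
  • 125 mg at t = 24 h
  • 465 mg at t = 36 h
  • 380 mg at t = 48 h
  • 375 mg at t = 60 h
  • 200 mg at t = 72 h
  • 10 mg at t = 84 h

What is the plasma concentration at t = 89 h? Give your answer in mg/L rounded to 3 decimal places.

k = ln 2 / 21 = 0.03301 per h
Dose 1 (210 mg at t=0 h): 210·exp(−0.03301·89) = 11.128 mg/L
Dose 2 (75 mg at t=12 h): 75·exp(−0.03301·77) = 5.906 mg/L
Dose 3 (125 mg at t=24 h): 125·exp(−0.03301·65) = 14.627 mg/L
Dose 4 (465 mg at t=36 h): 465·exp(−0.03301·53) = 80.856 mg/L
Dose 5 (380 mg at t=48 h): 380·exp(−0.03301·41) = 98.188 mg/L
Dose 6 (375 mg at t=60 h): 375·exp(−0.03301·29) = 143.987 mg/L
Dose 7 (200 mg at t=72 h): 200·exp(−0.03301·17) = 114.114 mg/L
Dose 8 (10 mg at t=84 h): 10·exp(−0.03301·5) = 8.479 mg/L
C(89) = 11.128 + 5.906 + 14.627 + 80.856 + 98.188 + 143.987 + 114.114 + 8.479 = 477.284 mg/L

477.284 mg/L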